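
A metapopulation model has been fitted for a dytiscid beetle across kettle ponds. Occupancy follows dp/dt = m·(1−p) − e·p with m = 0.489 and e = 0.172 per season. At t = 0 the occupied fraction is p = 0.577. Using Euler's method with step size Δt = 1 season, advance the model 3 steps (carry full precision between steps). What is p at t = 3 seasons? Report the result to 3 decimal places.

Update rule: p ← p + [m·(1−p) − e·p]·Δt with Δt = 1.
  1  |  dp/dt·Δt = +0.107603  |  p_1 = 0.684603
  2  |  dp/dt·Δt = +0.036477  |  p_2 = 0.721080
  3  |  dp/dt·Δt = +0.012366  |  p_3 = 0.733446

0.733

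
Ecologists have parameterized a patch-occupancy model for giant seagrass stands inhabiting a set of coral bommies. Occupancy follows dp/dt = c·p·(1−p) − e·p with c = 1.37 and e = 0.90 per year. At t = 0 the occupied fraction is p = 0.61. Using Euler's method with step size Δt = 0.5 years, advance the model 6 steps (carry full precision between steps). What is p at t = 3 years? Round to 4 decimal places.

Update rule: p ← p + [c·p·(1−p) − e·p]·Δt with Δt = 0.5.
step 1: Δp = -0.11154, p = 0.49846
step 2: Δp = -0.05306, p = 0.44540
step 3: Δp = -0.03122, p = 0.41418
step 4: Δp = -0.02018, p = 0.39400
step 5: Δp = -0.01375, p = 0.38026
step 6: Δp = -0.00969, p = 0.37057

0.3706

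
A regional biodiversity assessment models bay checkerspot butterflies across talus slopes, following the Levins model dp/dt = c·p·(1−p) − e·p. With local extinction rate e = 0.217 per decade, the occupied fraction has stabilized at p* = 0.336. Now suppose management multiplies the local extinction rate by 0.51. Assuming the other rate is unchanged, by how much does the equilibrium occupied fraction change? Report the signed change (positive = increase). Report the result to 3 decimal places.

Balance c(1−p*) = e gives c = e/(1 − 0.33600) = 0.217/0.66400 = 0.32681.
New p* = 1 − e/c = 1 − 0.11067/0.32681 = 0.66136.
Δp* = 0.66136 − 0.33600 = +0.32536.

0.325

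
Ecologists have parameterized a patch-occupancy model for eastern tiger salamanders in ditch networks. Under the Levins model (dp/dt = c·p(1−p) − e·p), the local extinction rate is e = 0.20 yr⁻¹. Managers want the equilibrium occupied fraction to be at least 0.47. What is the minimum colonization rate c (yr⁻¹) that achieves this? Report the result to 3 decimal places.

0.377

p* = 1 − e/c ≥ 0.47 requires e/c ≤ 0.5300, i.e. c ≥ e/0.5300.
c_min = 0.20/0.5300 = 0.3774.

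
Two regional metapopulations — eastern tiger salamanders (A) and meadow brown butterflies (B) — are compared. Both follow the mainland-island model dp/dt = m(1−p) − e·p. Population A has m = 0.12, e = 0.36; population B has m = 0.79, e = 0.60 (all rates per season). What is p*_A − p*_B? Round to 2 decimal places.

A: p*_A = m/(m+e) = 0.12/0.4800 = 0.2500.
B: p*_B = 0.79/1.3900 = 0.5683.
p*_A − p*_B = 0.2500 − 0.5683 = -0.3183.

-0.32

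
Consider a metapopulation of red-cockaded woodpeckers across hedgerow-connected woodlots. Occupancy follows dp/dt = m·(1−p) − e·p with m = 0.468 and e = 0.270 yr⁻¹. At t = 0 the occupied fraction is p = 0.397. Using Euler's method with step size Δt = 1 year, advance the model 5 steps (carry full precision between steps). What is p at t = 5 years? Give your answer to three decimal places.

0.634

Update rule: p ← p + [m·(1−p) − e·p]·Δt with Δt = 1.
step 1: Δp = +0.17501, p = 0.57201
step 2: Δp = +0.04585, p = 0.61787
step 3: Δp = +0.01201, p = 0.62988
step 4: Δp = +0.00315, p = 0.63303
step 5: Δp = +0.00082, p = 0.63385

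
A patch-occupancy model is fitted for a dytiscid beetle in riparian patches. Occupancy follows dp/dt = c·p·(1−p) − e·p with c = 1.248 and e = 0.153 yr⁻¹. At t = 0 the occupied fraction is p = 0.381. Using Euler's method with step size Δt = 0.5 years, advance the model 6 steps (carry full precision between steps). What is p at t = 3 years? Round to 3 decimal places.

Update rule: p ← p + [c·p·(1−p) − e·p]·Δt with Δt = 0.5.
p: 0.38100 → 0.49902  (Δp = +0.11802)
p: 0.49902 → 0.61684  (Δp = +0.11782)
p: 0.61684 → 0.71713  (Δp = +0.10029)
p: 0.71713 → 0.78885  (Δp = +0.07172)
p: 0.78885 → 0.83244  (Δp = +0.04359)
p: 0.83244 → 0.85580  (Δp = +0.02336)

0.856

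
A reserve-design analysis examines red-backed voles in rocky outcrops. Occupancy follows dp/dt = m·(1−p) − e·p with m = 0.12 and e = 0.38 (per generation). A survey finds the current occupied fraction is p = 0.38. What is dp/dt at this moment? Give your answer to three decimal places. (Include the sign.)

-0.070

Colonization term: m·(1−p) = 0.12×0.6200 = 0.07440.
Extinction term: e·p = 0.14440.
dp/dt = 0.07440 − 0.14440 = -0.07000.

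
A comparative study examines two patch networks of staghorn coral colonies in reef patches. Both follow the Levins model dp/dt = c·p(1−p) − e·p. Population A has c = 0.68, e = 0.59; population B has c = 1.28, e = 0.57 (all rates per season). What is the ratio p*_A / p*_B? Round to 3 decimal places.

0.239

A: p*_A = 1 − 0.59/0.68 = 0.1324.
B: p*_B = 1 − 0.57/1.28 = 0.5547.
p*_A / p*_B = 0.1324/0.5547 = 0.2386.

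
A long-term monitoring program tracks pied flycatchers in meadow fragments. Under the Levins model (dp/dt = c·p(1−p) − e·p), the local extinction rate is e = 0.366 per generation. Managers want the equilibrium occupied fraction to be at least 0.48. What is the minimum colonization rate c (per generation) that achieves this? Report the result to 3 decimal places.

0.704

p* = 1 − e/c ≥ 0.48 requires e/c ≤ 0.5200, i.e. c ≥ e/0.5200.
c_min = 0.366/0.5200 = 0.7038.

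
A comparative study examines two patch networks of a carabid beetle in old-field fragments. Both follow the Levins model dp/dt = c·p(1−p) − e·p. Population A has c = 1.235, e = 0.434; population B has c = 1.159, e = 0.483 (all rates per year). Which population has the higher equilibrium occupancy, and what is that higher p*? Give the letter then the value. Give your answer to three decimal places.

A: p*_A = 1 − 0.434/1.235 = 0.6486.
B: p*_B = 1 − 0.483/1.159 = 0.5833.
A is higher at 0.6486.

A, 0.649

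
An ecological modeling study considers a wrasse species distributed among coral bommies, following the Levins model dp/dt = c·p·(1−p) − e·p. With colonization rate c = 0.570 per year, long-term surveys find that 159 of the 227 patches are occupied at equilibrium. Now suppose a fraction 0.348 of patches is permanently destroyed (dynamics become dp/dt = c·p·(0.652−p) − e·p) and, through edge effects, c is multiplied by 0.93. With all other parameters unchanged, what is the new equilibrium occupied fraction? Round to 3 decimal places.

Observed p* = 159/227 = 0.70044.
Balance c(1−p*) = e gives e = 0.570×(1 − 0.70044) = 0.17075.
New p* = 0.652 − e/c = 0.652 − 0.17075/0.53010 = 0.32989.

0.330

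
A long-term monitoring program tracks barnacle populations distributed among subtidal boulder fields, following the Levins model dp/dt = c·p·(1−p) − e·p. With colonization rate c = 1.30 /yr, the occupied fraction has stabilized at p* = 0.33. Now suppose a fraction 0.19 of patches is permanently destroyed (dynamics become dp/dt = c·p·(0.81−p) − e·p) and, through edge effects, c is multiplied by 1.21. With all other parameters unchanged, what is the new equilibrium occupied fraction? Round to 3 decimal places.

Balance c(1−p*) = e gives e = 1.30×(1 − 0.33000) = 0.87100.
New p* = 0.81 − e/c = 0.81 − 0.87100/1.57300 = 0.25628.

0.256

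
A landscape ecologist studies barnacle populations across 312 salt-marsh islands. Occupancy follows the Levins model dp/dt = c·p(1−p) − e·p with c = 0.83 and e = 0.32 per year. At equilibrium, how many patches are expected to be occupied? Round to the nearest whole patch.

p* = 1 − e/c = 1 − 0.32/0.83 = 0.6145.
Expected occupied patches = N × p* = 312 × 0.6145 = 191.71 ≈ 192.

192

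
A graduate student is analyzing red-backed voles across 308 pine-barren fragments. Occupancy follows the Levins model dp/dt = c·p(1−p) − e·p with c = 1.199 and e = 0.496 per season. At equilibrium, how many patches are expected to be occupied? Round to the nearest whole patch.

p* = 1 − e/c = 1 − 0.496/1.199 = 0.5863.
Expected occupied patches = N × p* = 308 × 0.5863 = 180.59 ≈ 181.

181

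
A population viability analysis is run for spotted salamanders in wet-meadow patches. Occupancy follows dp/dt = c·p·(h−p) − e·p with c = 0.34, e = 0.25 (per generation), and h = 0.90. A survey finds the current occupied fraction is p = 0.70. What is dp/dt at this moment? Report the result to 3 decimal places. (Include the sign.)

Colonization term: c·p·(h−p) = 0.34×0.70×0.2000 = 0.04760.
Extinction term: e·p = 0.17500.
dp/dt = 0.04760 − 0.17500 = -0.12740.

-0.127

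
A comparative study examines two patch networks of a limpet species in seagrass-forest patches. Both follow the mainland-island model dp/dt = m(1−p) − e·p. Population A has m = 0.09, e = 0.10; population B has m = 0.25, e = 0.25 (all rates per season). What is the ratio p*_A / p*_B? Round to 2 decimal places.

0.95

A: p*_A = m/(m+e) = 0.09/0.1900 = 0.4737.
B: p*_B = 0.25/0.5000 = 0.5000.
p*_A / p*_B = 0.4737/0.5000 = 0.9474.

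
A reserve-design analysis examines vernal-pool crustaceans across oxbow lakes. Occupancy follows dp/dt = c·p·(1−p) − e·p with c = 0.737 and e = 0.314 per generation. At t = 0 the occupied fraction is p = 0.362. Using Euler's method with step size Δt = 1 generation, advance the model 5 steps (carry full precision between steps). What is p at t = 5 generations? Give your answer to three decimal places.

Update rule: p ← p + [c·p·(1−p) − e·p]·Δt with Δt = 1.
t = 1: p = 0.36200 + (+0.05655) = 0.41855
t = 2: p = 0.41855 + (+0.04794) = 0.46648
t = 3: p = 0.46648 + (+0.03695) = 0.50343
t = 4: p = 0.50343 + (+0.02616) = 0.52959
t = 5: p = 0.52959 + (+0.01731) = 0.54691

0.547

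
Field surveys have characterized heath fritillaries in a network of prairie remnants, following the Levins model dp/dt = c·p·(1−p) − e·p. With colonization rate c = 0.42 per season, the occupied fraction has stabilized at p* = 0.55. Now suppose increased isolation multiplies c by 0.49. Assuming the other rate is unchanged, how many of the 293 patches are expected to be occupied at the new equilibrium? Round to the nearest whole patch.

24

Balance c(1−p*) = e gives e = 0.42×(1 − 0.55000) = 0.18900.
New p* = 1 − e/c = 1 − 0.18900/0.20580 = 0.08163.
Expected occupied = 293 × 0.08163 = 23.92 ≈ 24.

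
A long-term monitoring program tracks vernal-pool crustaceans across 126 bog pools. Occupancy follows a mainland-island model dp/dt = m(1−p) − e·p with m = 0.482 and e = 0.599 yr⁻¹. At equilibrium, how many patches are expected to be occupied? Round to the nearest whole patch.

p* = m/(m+e) = 0.482/1.0810 = 0.4459.
Expected occupied patches = N × p* = 126 × 0.4459 = 56.18 ≈ 56.

56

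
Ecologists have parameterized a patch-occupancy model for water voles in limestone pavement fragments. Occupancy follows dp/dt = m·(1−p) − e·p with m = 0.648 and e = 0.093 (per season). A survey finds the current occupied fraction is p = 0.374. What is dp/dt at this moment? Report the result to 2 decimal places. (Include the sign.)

Colonization term: m·(1−p) = 0.648×0.6260 = 0.40565.
Extinction term: e·p = 0.03478.
dp/dt = 0.40565 − 0.03478 = 0.37087.

0.37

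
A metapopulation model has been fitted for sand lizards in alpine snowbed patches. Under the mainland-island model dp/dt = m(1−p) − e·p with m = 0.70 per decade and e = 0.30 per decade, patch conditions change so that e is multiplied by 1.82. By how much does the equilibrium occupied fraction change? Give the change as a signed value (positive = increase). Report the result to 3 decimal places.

Before: p* = 0.70/(0.70+0.30) = 0.7000.
After: m = 0.7, e = 0.546; p* = 0.7/1.2460 = 0.5618.
Δp* = 0.5618 − 0.7000 = -0.1382.

-0.138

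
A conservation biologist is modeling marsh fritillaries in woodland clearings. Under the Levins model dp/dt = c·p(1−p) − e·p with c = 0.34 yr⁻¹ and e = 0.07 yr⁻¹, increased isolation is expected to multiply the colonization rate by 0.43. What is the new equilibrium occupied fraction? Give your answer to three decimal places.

Before: p* = 1 − 0.07/0.34 = 0.7941.
After the change, c = 0.1462, e = 0.07, so p* = 1 − 0.07/0.1462 = 0.5212.

0.521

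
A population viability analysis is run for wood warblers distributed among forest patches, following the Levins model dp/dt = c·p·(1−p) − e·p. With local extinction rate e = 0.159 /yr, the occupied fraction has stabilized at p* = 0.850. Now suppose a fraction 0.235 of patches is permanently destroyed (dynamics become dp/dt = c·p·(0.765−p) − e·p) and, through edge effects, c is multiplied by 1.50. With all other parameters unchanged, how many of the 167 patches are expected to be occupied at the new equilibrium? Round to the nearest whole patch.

111

Balance c(1−p*) = e gives c = e/(1 − 0.85000) = 0.159/0.15000 = 1.06000.
New p* = 0.765 − e/c = 0.765 − 0.15900/1.59000 = 0.66500.
Expected occupied = 167 × 0.66500 = 111.06 ≈ 111.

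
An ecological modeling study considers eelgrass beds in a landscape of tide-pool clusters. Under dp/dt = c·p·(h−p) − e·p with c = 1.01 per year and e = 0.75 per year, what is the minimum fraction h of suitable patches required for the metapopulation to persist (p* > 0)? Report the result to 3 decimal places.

p* = h − e/c is positive only when h > e/c.
h_min = e/c = 0.75/1.01 = 0.7426.

0.743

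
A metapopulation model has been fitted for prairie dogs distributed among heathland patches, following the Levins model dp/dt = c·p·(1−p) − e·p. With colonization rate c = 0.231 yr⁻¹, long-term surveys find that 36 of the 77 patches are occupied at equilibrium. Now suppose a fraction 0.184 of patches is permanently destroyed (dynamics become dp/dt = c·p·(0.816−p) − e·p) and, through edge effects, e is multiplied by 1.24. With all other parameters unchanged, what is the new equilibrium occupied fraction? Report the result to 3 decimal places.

0.156

Observed p* = 36/77 = 0.46753.
Balance c(1−p*) = e gives e = 0.231×(1 − 0.46753) = 0.12300.
New p* = 0.816 − e/c = 0.816 − 0.15252/0.23100 = 0.15574.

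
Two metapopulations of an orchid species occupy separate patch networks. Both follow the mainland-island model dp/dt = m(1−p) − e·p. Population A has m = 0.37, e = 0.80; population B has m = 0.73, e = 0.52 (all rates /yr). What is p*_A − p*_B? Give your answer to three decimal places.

A: p*_A = m/(m+e) = 0.37/1.1700 = 0.3162.
B: p*_B = 0.73/1.2500 = 0.5840.
p*_A − p*_B = 0.3162 − 0.5840 = -0.2678.

-0.268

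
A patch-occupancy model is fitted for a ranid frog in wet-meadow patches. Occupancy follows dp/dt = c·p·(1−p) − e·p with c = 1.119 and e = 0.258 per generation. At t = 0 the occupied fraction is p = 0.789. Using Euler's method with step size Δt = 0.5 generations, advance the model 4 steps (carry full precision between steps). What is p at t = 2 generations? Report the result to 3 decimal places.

0.771

Update rule: p ← p + [c·p·(1−p) − e·p]·Δt with Δt = 0.5.
step 1: Δp = -0.00864, p = 0.78036
step 2: Δp = -0.00477, p = 0.77559
step 3: Δp = -0.00267, p = 0.77292
step 4: Δp = -0.00151, p = 0.77141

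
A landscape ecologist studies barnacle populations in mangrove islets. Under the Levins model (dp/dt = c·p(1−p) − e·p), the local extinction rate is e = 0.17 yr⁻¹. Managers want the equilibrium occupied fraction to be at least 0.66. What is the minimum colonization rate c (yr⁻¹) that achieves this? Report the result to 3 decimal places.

p* = 1 − e/c ≥ 0.66 requires e/c ≤ 0.3400, i.e. c ≥ e/0.3400.
c_min = 0.17/0.3400 = 0.5000.

0.500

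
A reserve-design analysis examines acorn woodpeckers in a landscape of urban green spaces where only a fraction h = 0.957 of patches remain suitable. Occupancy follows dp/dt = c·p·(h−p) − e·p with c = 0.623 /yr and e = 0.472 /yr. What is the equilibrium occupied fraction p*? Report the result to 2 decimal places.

Setting dp/dt = 0 and dividing by p* gives c·(h−p*) = e.
So p* = h − e/c = 0.957 − 0.472/0.623 = 0.957 − 0.7576 = 0.1994.

0.20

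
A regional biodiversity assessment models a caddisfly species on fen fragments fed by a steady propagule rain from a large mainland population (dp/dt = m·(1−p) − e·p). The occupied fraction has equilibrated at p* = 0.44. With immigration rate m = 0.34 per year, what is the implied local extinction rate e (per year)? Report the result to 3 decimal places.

At equilibrium m(1−p*) = e·p*, so e = m(1−p*)/p*.
e = 0.34 × 0.5600 / 0.44 = 0.4327.

0.433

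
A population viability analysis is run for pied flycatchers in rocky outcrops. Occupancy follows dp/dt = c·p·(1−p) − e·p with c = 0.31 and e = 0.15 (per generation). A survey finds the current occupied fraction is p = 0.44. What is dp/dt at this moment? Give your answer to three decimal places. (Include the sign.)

0.010

Colonization term: c·p·(1−p) = 0.31×0.44×0.5600 = 0.07638.
Extinction term: e·p = 0.06600.
dp/dt = 0.07638 − 0.06600 = 0.01038.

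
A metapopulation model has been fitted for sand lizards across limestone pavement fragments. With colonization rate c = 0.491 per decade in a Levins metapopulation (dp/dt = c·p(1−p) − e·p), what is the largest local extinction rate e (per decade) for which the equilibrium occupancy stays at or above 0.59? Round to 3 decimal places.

0.201

1 − e/c ≥ 0.59 ⇒ e ≤ c(1 − 0.59) = 0.491 × 0.4100.
e_max = 0.2013.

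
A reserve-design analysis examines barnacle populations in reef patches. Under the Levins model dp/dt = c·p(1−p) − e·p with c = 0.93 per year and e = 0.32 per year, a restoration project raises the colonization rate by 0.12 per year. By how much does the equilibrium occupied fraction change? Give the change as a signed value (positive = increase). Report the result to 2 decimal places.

Before: p* = 1 − 0.32/0.93 = 0.6559.
After the change, c = 1.05, e = 0.32, so p* = 1 − 0.32/1.05 = 0.6952.
Δp* = 0.6952 − 0.6559 = +0.0393.

0.04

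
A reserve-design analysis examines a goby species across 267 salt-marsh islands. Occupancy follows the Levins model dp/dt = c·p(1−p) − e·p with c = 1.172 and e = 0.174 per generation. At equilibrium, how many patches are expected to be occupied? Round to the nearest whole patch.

227

p* = 1 − e/c = 1 − 0.174/1.172 = 0.8515.
Expected occupied patches = N × p* = 267 × 0.8515 = 227.36 ≈ 227.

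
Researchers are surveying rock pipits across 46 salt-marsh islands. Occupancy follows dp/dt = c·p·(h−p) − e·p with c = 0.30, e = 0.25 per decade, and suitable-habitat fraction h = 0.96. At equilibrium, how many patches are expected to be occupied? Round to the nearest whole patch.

6

p* = h − e/c = 0.96 − 0.8333 = 0.1267.
Expected occupied patches = N × p* = 46 × 0.1267 = 5.83 ≈ 6.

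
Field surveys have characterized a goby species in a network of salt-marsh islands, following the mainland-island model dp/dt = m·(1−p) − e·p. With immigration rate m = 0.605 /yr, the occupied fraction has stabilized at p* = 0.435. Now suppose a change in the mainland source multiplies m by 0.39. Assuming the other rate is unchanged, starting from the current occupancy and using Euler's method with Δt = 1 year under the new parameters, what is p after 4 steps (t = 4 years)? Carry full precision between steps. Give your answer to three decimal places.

0.231

Balance m(1−p*) = e·p* gives e = m(1−p*)/p* = 0.605×0.56500/0.43500 = 0.78580.
Starting from p₀ = 0.43500; update p ← p + (dp/dt)·Δt with the new parameters.
p: 0.43500 → 0.22649  (Δp = -0.20851)
p: 0.22649 → 0.23102  (Δp = +0.00454)
p: 0.23102 → 0.23092  (Δp = -0.00010)
p: 0.23092 → 0.23093  (Δp = +0.00000)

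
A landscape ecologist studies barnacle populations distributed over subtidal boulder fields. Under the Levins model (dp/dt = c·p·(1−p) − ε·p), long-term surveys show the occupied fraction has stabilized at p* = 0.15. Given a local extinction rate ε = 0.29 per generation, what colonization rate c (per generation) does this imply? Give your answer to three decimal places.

0.341

At equilibrium c(1−p*) = ε, so c = ε/(1−p*).
c = 0.29/(1 − 0.15) = 0.29/0.8500 = 0.3412.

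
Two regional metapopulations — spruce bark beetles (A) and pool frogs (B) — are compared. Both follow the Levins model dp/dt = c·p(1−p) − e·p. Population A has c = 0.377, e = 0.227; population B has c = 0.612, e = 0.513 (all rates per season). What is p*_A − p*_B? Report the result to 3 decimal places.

A: p*_A = 1 − 0.227/0.377 = 0.3979.
B: p*_B = 1 − 0.513/0.612 = 0.1618.
p*_A − p*_B = 0.3979 − 0.1618 = 0.2361.

0.236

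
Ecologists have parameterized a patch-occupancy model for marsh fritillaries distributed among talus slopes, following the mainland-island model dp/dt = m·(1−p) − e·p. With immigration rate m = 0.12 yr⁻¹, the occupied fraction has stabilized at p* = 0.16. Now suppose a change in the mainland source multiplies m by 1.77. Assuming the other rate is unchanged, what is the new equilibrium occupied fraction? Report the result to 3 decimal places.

Balance m(1−p*) = e·p* gives e = m(1−p*)/p* = 0.12×0.84000/0.16000 = 0.63000.
New p* = m/(m+e) = 0.21240/(0.21240+0.63000) = 0.25214.

0.252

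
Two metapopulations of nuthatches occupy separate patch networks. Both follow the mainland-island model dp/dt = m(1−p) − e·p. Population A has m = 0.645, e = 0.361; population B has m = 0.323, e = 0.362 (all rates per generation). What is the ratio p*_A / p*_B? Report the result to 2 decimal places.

1.36

A: p*_A = m/(m+e) = 0.645/1.0060 = 0.6412.
B: p*_B = 0.323/0.6850 = 0.4715.
p*_A / p*_B = 0.6412/0.4715 = 1.3597.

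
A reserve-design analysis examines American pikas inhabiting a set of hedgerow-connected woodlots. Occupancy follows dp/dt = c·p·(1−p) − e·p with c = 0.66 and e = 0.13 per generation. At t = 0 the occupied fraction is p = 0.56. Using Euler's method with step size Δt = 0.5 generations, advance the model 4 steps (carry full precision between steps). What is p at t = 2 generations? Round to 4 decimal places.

Update rule: p ← p + [c·p·(1−p) − e·p]·Δt with Δt = 0.5.
step 1: Δp = +0.04491, p = 0.60491
step 2: Δp = +0.03955, p = 0.64446
step 3: Δp = +0.03372, p = 0.67818
step 4: Δp = +0.02794, p = 0.70612

0.7061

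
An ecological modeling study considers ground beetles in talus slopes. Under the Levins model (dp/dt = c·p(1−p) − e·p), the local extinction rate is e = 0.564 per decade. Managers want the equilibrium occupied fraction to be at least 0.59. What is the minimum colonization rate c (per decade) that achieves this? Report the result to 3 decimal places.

p* = 1 − e/c ≥ 0.59 requires e/c ≤ 0.4100, i.e. c ≥ e/0.4100.
c_min = 0.564/0.4100 = 1.3756.

1.376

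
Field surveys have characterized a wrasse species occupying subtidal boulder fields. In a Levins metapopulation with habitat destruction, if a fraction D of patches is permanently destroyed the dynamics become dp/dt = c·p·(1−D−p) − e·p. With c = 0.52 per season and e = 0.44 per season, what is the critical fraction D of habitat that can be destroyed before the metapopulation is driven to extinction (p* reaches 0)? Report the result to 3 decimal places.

0.154

The nontrivial equilibrium is p* = (1−D) − e/c; extinction occurs when this hits zero.
So D_crit = 1 − e/c = 1 − 0.44/0.52 = 1 − 0.8462 = 0.1538.
Note this equals the original equilibrium occupancy — the Levins extinction-debt result.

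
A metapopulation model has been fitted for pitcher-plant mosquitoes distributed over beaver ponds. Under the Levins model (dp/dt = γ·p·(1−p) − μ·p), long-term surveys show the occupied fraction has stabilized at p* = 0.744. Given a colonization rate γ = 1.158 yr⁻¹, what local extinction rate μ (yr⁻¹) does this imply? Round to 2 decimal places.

At equilibrium γ(1−p*) = μ.
μ = 1.158 × (1 − 0.744) = 1.158 × 0.2560 = 0.2964.

0.30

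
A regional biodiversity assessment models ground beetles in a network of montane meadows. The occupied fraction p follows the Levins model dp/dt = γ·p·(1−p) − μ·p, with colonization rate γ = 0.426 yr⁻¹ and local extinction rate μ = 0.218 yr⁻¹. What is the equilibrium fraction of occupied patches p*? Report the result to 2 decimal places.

0.49

Setting dp/dt = 0 and dividing through by p* gives γ·(1−p*) = μ.
So p* = 1 − μ/γ = 1 − 0.218/0.426 = 1 − 0.5117 = 0.4883.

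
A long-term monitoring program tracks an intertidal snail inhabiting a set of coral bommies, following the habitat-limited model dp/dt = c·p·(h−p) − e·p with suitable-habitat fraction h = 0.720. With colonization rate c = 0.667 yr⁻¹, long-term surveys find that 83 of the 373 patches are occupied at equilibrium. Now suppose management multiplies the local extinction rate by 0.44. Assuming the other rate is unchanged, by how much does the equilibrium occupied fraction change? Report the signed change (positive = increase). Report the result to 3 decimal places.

Observed p* = 83/373 = 0.22252.
Balance c(h−p*) = e gives e = 0.667×(0.72 − 0.22252) = 0.33182.
New p* = 0.72 − e/c = 0.72 − 0.14600/0.66700 = 0.50111.
Δp* = 0.50111 − 0.22252 = +0.27859.

0.279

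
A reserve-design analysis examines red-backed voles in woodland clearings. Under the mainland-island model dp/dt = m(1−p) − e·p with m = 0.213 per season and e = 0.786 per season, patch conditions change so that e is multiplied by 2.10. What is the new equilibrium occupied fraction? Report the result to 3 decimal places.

0.114

Before: p* = 0.213/(0.213+0.786) = 0.2132.
After: m = 0.213, e = 1.6506; p* = 0.213/1.8636 = 0.1143.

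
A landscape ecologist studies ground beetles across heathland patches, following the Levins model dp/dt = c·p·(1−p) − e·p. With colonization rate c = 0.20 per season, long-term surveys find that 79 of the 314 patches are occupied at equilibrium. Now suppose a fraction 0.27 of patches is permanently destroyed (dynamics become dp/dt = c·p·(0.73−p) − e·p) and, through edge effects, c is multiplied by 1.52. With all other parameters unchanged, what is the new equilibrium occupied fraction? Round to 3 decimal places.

0.238

Observed p* = 79/314 = 0.25159.
Balance c(1−p*) = e gives e = 0.20×(1 − 0.25159) = 0.14968.
New p* = 0.73 − e/c = 0.73 − 0.14968/0.30400 = 0.23763.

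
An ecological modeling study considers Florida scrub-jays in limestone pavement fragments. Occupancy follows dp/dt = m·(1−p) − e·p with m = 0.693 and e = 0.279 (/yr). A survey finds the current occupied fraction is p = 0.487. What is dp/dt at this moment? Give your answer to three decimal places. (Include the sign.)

0.220

Colonization term: m·(1−p) = 0.693×0.5130 = 0.35551.
Extinction term: e·p = 0.13587.
dp/dt = 0.35551 − 0.13587 = 0.21964.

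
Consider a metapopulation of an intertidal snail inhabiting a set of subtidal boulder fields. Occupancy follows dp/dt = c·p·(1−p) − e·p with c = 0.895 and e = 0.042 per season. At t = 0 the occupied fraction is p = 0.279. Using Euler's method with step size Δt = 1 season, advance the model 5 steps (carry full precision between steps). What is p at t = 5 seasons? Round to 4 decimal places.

Update rule: p ← p + [c·p·(1−p) − e·p]·Δt with Δt = 1.
t = 1: p = 0.27900 + (+0.16832) = 0.44732
t = 2: p = 0.44732 + (+0.20248) = 0.64980
t = 3: p = 0.64980 + (+0.17638) = 0.82617
t = 4: p = 0.82617 + (+0.09383) = 0.92001
t = 5: p = 0.92001 + (+0.02723) = 0.94723

0.9472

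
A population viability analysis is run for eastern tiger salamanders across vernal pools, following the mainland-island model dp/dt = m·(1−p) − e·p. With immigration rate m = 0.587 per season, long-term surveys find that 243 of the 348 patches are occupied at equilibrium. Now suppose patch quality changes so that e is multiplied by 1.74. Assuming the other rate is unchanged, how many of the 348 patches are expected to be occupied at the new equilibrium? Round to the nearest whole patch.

199

Observed p* = 243/348 = 0.69828.
Balance m(1−p*) = e·p* gives e = m(1−p*)/p* = 0.587×0.30172/0.69828 = 0.25364.
New p* = m/(m+e) = 0.58700/(0.58700+0.44133) = 0.57083.
Expected occupied = 348 × 0.57083 = 198.65 ≈ 199.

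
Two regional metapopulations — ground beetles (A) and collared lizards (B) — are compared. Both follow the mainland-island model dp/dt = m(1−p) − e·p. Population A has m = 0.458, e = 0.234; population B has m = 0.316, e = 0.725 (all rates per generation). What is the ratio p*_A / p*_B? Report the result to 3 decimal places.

2.180

A: p*_A = m/(m+e) = 0.458/0.6920 = 0.6618.
B: p*_B = 0.316/1.0410 = 0.3036.
p*_A / p*_B = 0.6618/0.3036 = 2.1803.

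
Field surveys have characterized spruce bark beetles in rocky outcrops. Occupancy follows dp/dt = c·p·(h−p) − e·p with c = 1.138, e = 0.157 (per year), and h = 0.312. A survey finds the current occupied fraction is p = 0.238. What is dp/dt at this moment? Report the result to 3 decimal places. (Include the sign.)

-0.017

Colonization term: c·p·(h−p) = 1.138×0.238×0.0740 = 0.02004.
Extinction term: e·p = 0.03737.
dp/dt = 0.02004 − 0.03737 = -0.01732.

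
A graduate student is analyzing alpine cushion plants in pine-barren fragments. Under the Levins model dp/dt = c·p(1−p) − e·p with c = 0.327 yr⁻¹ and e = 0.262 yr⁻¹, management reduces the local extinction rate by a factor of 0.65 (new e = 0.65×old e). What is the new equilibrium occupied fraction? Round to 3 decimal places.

Before: p* = 1 − 0.262/0.327 = 0.1988.
After the change, c = 0.327, e = 0.1703, so p* = 1 − 0.1703/0.327 = 0.4792.

0.479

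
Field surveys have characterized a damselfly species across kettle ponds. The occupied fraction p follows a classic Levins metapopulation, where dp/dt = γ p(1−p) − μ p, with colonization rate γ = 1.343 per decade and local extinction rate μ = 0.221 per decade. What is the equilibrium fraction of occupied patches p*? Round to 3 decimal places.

Setting dp/dt = 0 and dividing through by p* gives γ·(1−p*) = μ.
So p* = 1 − μ/γ = 1 − 0.221/1.343 = 1 − 0.1646 = 0.8354.

0.835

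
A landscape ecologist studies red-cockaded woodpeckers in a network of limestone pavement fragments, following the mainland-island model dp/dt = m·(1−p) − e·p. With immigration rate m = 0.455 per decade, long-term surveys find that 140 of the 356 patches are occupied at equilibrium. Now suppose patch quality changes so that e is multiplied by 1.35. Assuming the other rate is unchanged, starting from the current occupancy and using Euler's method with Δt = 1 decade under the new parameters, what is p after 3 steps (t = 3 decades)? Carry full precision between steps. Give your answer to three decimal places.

0.320

Observed p* = 140/356 = 0.39326.
Balance m(1−p*) = e·p* gives e = m(1−p*)/p* = 0.455×0.60674/0.39326 = 0.70200.
Starting from p₀ = 0.39326; update p ← p + (dp/dt)·Δt with the new parameters.
  1  |  dp/dt·Δt = -0.096624  |  p_1 = 0.296635
  2  |  dp/dt·Δt = +0.038910  |  p_2 = 0.335545
  3  |  dp/dt·Δt = -0.015669  |  p_3 = 0.319876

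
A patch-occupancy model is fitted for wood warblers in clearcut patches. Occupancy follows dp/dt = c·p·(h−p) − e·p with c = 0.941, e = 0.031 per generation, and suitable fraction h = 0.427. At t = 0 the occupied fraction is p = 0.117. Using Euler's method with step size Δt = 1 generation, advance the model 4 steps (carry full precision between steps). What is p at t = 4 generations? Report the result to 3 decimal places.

0.254

Update rule: p ← p + [c·p·(h−p) − e·p]·Δt with Δt = 1.
p: 0.11700 → 0.14750  (Δp = +0.03050)
p: 0.14750 → 0.18172  (Δp = +0.03422)
p: 0.18172 → 0.21803  (Δp = +0.03631)
p: 0.21803 → 0.25415  (Δp = +0.03611)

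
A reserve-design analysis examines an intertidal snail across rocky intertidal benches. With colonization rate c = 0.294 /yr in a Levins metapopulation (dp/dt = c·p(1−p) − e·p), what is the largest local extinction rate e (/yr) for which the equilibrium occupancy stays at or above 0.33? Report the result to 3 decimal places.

1 − e/c ≥ 0.33 ⇒ e ≤ c(1 − 0.33) = 0.294 × 0.6700.
e_max = 0.1970.

0.197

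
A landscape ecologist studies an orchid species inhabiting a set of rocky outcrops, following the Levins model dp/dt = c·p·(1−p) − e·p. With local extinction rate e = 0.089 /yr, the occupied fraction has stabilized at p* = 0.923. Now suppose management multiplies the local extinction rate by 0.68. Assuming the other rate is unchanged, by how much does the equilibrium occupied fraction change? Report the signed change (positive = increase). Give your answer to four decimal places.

0.0246

Balance c(1−p*) = e gives c = e/(1 − 0.92300) = 0.089/0.07700 = 1.15584.
New p* = 1 − e/c = 1 − 0.06052/1.15584 = 0.94764.
Δp* = 0.94764 − 0.92300 = +0.02464.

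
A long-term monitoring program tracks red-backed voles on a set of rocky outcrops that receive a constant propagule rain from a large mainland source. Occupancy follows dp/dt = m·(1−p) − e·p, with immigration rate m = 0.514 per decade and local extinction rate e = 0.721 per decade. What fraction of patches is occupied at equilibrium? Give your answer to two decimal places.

0.42

At equilibrium the propagule rain into empty patches balances local extinction: m(1−p*) = e·p*.
p* = m/(m+e) = 0.514/(0.514+0.721) = 0.514/1.2350 = 0.4162.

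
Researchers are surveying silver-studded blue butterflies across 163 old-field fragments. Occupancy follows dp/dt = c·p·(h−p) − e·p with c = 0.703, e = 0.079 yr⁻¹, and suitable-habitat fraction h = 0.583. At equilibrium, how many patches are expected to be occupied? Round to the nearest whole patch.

p* = h − e/c = 0.583 − 0.1124 = 0.4706.
Expected occupied patches = N × p* = 163 × 0.4706 = 76.71 ≈ 77.

77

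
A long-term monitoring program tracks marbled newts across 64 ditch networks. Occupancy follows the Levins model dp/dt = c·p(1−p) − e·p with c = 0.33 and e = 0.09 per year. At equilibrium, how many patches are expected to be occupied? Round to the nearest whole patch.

47

p* = 1 − e/c = 1 − 0.09/0.33 = 0.7273.
Expected occupied patches = N × p* = 64 × 0.7273 = 46.55 ≈ 47.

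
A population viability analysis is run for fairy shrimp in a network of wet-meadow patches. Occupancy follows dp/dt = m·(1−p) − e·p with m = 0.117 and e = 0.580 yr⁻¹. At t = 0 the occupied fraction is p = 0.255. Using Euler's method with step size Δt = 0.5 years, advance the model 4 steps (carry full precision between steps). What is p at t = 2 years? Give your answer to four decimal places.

0.1836

Update rule: p ← p + [m·(1−p) − e·p]·Δt with Δt = 0.5.
  1  |  dp/dt·Δt = -0.030367  |  p_1 = 0.224633
  2  |  dp/dt·Δt = -0.019784  |  p_2 = 0.204848
  3  |  dp/dt·Δt = -0.012890  |  p_3 = 0.191959
  4  |  dp/dt·Δt = -0.008398  |  p_4 = 0.183561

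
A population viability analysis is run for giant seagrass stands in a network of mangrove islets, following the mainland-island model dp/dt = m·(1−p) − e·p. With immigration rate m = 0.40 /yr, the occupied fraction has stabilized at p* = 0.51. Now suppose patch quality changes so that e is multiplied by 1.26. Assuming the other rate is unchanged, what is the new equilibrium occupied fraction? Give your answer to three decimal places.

0.452

Balance m(1−p*) = e·p* gives e = m(1−p*)/p* = 0.40×0.49000/0.51000 = 0.38431.
New p* = m/(m+e) = 0.40000/(0.40000+0.48423) = 0.45237.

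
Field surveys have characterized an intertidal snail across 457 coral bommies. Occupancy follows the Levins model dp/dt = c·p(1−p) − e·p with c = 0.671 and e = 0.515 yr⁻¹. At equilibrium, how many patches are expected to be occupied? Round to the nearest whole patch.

106

p* = 1 − e/c = 1 − 0.515/0.671 = 0.2325.
Expected occupied patches = N × p* = 457 × 0.2325 = 106.25 ≈ 106.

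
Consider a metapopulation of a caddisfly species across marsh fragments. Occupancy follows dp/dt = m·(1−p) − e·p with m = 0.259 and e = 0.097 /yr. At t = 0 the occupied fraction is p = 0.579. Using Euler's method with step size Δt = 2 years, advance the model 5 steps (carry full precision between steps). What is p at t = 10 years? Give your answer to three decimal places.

Update rule: p ← p + [m·(1−p) − e·p]·Δt with Δt = 2.
p: 0.57900 → 0.68475  (Δp = +0.10575)
p: 0.68475 → 0.71521  (Δp = +0.03046)
p: 0.71521 → 0.72398  (Δp = +0.00877)
p: 0.72398 → 0.72651  (Δp = +0.00253)
p: 0.72651 → 0.72723  (Δp = +0.00073)

0.727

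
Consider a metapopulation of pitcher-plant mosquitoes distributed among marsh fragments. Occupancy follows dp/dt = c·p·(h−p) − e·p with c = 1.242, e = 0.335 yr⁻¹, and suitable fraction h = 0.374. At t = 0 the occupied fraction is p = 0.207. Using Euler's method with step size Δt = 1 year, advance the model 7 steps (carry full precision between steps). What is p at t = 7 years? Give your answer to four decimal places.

0.1262

Update rule: p ← p + [c·p·(h−p) − e·p]·Δt with Δt = 1.
step 1: Δp = -0.02641, p = 0.18059
step 2: Δp = -0.01712, p = 0.16347
step 3: Δp = -0.01202, p = 0.15145
step 4: Δp = -0.00887, p = 0.14258
step 5: Δp = -0.00678, p = 0.13580
step 6: Δp = -0.00532, p = 0.13048
step 7: Δp = -0.00425, p = 0.12623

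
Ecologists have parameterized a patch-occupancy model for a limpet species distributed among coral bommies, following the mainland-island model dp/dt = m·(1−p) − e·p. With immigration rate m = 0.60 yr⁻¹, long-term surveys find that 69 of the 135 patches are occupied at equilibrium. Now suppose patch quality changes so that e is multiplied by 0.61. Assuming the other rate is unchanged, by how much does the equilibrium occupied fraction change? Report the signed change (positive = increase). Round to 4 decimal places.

0.1204

Observed p* = 69/135 = 0.51111.
Balance m(1−p*) = e·p* gives e = m(1−p*)/p* = 0.60×0.48889/0.51111 = 0.57392.
New p* = m/(m+e) = 0.60000/(0.60000+0.35009) = 0.63152.
Δp* = 0.63152 − 0.51111 = +0.12041.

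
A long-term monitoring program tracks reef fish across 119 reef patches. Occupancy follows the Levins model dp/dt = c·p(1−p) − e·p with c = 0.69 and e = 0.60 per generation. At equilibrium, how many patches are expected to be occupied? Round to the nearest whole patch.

16

p* = 1 − e/c = 1 − 0.60/0.69 = 0.1304.
Expected occupied patches = N × p* = 119 × 0.1304 = 15.52 ≈ 16.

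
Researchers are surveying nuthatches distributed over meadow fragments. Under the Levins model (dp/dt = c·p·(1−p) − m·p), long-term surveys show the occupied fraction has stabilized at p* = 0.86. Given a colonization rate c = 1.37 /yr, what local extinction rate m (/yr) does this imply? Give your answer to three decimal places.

0.192

At equilibrium c(1−p*) = m.
m = 1.37 × (1 − 0.86) = 1.37 × 0.1400 = 0.1918.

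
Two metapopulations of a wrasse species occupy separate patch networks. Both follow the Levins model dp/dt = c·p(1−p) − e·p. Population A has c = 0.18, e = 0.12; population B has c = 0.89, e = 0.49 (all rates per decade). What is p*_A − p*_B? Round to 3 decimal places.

-0.116

A: p*_A = 1 − 0.12/0.18 = 0.3333.
B: p*_B = 1 − 0.49/0.89 = 0.4494.
p*_A − p*_B = 0.3333 − 0.4494 = -0.1161.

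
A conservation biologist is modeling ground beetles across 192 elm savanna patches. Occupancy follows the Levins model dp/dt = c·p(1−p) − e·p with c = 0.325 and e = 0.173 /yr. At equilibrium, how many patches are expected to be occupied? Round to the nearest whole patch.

90

p* = 1 − e/c = 1 − 0.173/0.325 = 0.4677.
Expected occupied patches = N × p* = 192 × 0.4677 = 89.80 ≈ 90.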